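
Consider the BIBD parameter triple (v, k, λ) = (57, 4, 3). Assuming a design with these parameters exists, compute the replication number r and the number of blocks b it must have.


Any 2-(v, k, λ) BIBD satisfies two necessary conditions:
  (i)  Each point sits in r blocks, and counting incidences through any fixed point gives r(k − 1) = λ(v − 1), so r = λ(v − 1)/(k − 1).
  (ii) Total incidences bk = vr, so b = vr/k.
Step 1: r = λ(v − 1)/(k − 1) = 3·(57 − 1)/(4 − 1) = 3·56/3 = 168/3 = 56.
Step 2: b = vr/k = 57·56/4 = 3192/4 = 798.
Check integrality: r = 56 ∈ Z ✓, b = 798 ∈ Z ✓.
(These identities are necessary conditions: they determine r and b for any design with these parameters, but do not by themselves prove that one exists.)

r = 56, b = 798.


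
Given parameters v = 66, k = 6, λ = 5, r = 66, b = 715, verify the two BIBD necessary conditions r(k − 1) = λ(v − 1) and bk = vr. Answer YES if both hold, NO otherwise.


Condition (i): r(k − 1) = 66·5 = 330; λ(v − 1) = 5·65 = 325. Match? NO.
Condition (ii): bk = 715·6 = 4290; vr = 66·66 = 4356. Match? NO.
Both conditions hold? NO.

NO


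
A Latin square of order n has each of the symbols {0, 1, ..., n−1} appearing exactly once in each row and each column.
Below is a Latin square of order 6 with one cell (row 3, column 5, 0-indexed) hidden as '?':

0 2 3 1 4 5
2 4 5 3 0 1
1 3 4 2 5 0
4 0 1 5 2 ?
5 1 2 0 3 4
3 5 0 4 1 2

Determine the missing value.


Row 3 contains symbols [0, 1, 2, 4, 5] — missing [3].
Column 5 contains symbols [0, 1, 2, 4, 5] — missing [3].
The missing symbol must appear in both missing sets; intersection = [3].
Therefore the hidden value is 3.

Missing value = 3.


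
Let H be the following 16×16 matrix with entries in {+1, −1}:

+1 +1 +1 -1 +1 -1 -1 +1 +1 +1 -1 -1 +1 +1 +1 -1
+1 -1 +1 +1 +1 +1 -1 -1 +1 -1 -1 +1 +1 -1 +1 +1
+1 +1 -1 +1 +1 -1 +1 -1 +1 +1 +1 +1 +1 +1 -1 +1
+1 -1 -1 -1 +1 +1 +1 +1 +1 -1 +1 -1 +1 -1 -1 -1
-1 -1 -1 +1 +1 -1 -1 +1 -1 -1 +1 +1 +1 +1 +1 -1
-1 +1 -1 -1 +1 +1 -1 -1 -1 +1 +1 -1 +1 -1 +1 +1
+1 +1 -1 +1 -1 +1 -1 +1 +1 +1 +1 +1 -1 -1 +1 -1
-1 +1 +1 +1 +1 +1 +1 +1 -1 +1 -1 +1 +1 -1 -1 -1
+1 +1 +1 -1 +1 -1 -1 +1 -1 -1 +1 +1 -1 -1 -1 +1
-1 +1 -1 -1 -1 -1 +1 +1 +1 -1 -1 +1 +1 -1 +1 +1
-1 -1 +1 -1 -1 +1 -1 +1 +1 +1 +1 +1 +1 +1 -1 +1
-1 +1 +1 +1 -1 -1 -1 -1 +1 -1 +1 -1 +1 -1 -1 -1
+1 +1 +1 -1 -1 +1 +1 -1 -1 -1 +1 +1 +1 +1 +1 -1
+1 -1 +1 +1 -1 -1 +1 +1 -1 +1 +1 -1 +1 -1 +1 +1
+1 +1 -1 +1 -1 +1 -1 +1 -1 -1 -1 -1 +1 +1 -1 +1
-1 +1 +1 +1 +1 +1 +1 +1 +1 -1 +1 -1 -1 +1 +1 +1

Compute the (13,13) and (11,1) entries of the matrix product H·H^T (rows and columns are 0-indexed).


Row 1 of H: [1, -1, 1, 1, 1, 1, -1, -1, 1, -1, -1, 1, 1, -1, 1, 1].
Row 11 of H: [-1, 1, 1, 1, -1, -1, -1, -1, 1, -1, 1, -1, 1, -1, -1, -1].
Row 13 of H: [1, -1, 1, 1, -1, -1, 1, 1, -1, 1, 1, -1, 1, -1, 1, 1].
(H·H^T)[13][13] = Σ_j H[13][j]·H[13][j] = (1)² + (-1)² + (1)² + (1)² + (-1)² + (-1)² + (1)² + (1)² + (-1)² + (1)² + (1)² + (-1)² + (1)² + (-1)² + (1)² + (1)² = 1 + 1 + 1 + 1 + 1 + 1 + 1 + 1 + 1 + 1 + 1 + 1 + 1 + 1 + 1 + 1 = 16.
(H·H^T)[11][1] = Σ_j H[11][j]·H[1][j] = (-1)·(1) + (1)·(-1) + (1)·(1) + (1)·(1) + (-1)·(1) + (-1)·(1) + (-1)·(-1) + (-1)·(-1) + (1)·(1) + (-1)·(-1) + (1)·(-1) + (-1)·(1) + (1)·(1) + (-1)·(-1) + (-1)·(1) + (-1)·(1) = -1 + -1 + 1 + 1 + -1 + -1 + 1 + 1 + 1 + 1 + -1 + -1 + 1 + 1 + -1 + -1 = 0.
So rows 11 and 1 are orthogonal; the diagonal entry equals n = 16.

(13,13) entry = 16; (11,1) entry = 0.


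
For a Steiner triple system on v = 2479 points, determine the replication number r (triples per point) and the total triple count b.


An STS(v) is a 2-(v, 3, 1) BIBD: block size k = 3, λ = 1.
Replication: r(k − 1) = λ(v − 1) ⇒ r·2 = 2479 − 1 = 2478 ⇒ r = 1239.
Block count: b = v(v − 1)/6 = 2479·2478/6 = 6142962/6 = 1023827.
(Check via bk = vr: 1023827·3 = 3071481 = 2479·1239 = 3071481 ✓.)

r = 1239, b = 1023827.


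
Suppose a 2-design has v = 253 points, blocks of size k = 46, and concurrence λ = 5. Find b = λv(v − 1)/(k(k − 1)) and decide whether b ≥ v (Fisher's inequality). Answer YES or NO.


r = λ(v − 1)/(k − 1) = 5·252/45 = 28.
b = vr/k = 253·28/46 = 154.
Fisher's inequality: b ≥ v ⇔ 154 ≥ 253? NO.

NO


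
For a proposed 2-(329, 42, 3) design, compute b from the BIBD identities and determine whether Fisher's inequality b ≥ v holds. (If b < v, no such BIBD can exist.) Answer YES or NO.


b = λv(v − 1)/(k(k − 1)) = 3·329·328/(42·41) = 323736/1722 = 188.
Compare with v = 329: b < v, so Fisher's inequality fails.

NO


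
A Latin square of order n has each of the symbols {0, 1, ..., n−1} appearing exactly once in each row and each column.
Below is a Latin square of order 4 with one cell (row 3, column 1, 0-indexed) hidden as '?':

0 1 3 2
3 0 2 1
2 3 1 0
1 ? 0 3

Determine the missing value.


Row 3 contains symbols [0, 1, 3] — missing [2].
Column 1 contains symbols [0, 1, 3] — missing [2].
The missing symbol must appear in both missing sets; intersection = [2].
Therefore the hidden value is 2.

Missing value = 2.


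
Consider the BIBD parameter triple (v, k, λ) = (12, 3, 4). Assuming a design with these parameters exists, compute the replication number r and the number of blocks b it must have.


Any 2-(v, k, λ) BIBD satisfies two necessary conditions:
  (i)  Each point sits in r blocks, and counting incidences through any fixed point gives r(k − 1) = λ(v − 1), so r = λ(v − 1)/(k − 1).
  (ii) Total incidences bk = vr, so b = vr/k.
Step 1: r = λ(v − 1)/(k − 1) = 4·(12 − 1)/(3 − 1) = 4·11/2 = 44/2 = 22.
Step 2: b = vr/k = 12·22/3 = 264/3 = 88.
Check integrality: r = 22 ∈ Z ✓, b = 88 ∈ Z ✓.
(These identities are necessary conditions: they determine r and b for any design with these parameters, but do not by themselves prove that one exists.)

r = 22, b = 88.


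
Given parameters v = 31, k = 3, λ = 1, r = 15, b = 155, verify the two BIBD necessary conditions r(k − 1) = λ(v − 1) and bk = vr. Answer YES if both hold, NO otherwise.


Condition (i): r(k − 1) = 15·2 = 30; λ(v − 1) = 1·30 = 30. Match? YES.
Condition (ii): bk = 155·3 = 465; vr = 31·15 = 465. Match? YES.
Both conditions hold? YES.

YES


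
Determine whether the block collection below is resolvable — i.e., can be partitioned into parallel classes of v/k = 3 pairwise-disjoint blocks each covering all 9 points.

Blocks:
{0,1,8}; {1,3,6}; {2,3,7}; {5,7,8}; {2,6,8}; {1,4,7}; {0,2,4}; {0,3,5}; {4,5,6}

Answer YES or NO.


v = 9, block size k = 3, number of blocks = 9.
For resolvability, blocks must partition into parallel classes of size v/k = 3.
Total blocks must therefore be a multiple of 3: 9 = 3·3 + 0 ⇒ divisible ✓.
Greedy packing gives 3 candidate class(es). Each should be a full parallel class (size 3, covers all 9 points).
  Class 1 (3 blocks): {0,1,8}; {2,3,7}; {4,5,6}. Points covered: [0, 1, 2, 3, 4, 5, 6, 7, 8].
  Class 2 (3 blocks): {1,3,6}; {5,7,8}; {0,2,4}. Points covered: [0, 1, 2, 3, 4, 5, 6, 7, 8].
  Class 3 (3 blocks): {2,6,8}; {1,4,7}; {0,3,5}. Points covered: [0, 1, 2, 3, 4, 5, 6, 7, 8].
All classes full (size 3)? YES. All classes cover every point? YES.
Resolvable? YES.

YES


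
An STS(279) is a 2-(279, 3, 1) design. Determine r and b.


An STS(v) is a 2-(v, 3, 1) BIBD: block size k = 3, λ = 1.
Replication: r(k − 1) = λ(v − 1) ⇒ r·2 = 279 − 1 = 278 ⇒ r = 139.
Block count: b = v(v − 1)/6 = 279·278/6 = 77562/6 = 12927.
(Check via bk = vr: 12927·3 = 38781 = 279·139 = 38781 ✓.)

r = 139, b = 12927.


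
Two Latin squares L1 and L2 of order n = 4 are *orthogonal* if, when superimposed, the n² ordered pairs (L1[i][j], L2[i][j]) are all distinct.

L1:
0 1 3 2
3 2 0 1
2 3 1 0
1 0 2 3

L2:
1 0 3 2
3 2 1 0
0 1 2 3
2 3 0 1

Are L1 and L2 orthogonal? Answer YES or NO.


Form the n² = 16 superimposed pairs (L1[i][j], L2[i][j]), row by row (rows and columns indexed from 0):
row 0: (0,1) (1,0) (3,3) (2,2)
row 1: (3,3) (2,2) (0,1) (1,0)
row 2: (2,0) (3,1) (1,2) (0,3)
row 3: (1,2) (0,3) (2,0) (3,1)
Orthogonality requires all 16 pairs distinct.
But the pair (3,3) repeats: cell (0,2) has L1 = 3, L2 = 3, and cell (1,0) has L1 = 3, L2 = 3.
A repeated pair means some other pair never occurs (only 8 distinct pairs out of 16), so the squares are not orthogonal.
Conclusion: NO.

NO


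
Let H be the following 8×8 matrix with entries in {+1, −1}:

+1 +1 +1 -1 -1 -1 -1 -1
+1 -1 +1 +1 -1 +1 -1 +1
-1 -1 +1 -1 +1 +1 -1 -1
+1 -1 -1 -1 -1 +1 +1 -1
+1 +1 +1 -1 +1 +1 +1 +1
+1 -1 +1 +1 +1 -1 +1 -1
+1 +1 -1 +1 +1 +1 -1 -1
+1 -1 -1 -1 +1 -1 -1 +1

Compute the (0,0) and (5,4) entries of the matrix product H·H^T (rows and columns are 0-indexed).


Row 0 of H: [1, 1, 1, -1, -1, -1, -1, -1].
Row 4 of H: [1, 1, 1, -1, 1, 1, 1, 1].
Row 5 of H: [1, -1, 1, 1, 1, -1, 1, -1].
(H·H^T)[0][0] = Σ_j H[0][j]·H[0][j] = (1)² + (1)² + (1)² + (-1)² + (-1)² + (-1)² + (-1)² + (-1)² = 1 + 1 + 1 + 1 + 1 + 1 + 1 + 1 = 8.
(H·H^T)[5][4] = Σ_j H[5][j]·H[4][j] = (1)·(1) + (-1)·(1) + (1)·(1) + (1)·(-1) + (1)·(1) + (-1)·(1) + (1)·(1) + (-1)·(1) = 1 + -1 + 1 + -1 + 1 + -1 + 1 + -1 = 0.
So rows 5 and 4 are orthogonal; the diagonal entry equals n = 8.

(0,0) entry = 8; (5,4) entry = 0.


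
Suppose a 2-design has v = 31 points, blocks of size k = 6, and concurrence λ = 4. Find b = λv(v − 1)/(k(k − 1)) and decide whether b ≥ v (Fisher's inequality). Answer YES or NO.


r = λ(v − 1)/(k − 1) = 4·30/5 = 24.
b = vr/k = 31·24/6 = 124.
Fisher's inequality: b ≥ v ⇔ 124 ≥ 31? YES.

YES


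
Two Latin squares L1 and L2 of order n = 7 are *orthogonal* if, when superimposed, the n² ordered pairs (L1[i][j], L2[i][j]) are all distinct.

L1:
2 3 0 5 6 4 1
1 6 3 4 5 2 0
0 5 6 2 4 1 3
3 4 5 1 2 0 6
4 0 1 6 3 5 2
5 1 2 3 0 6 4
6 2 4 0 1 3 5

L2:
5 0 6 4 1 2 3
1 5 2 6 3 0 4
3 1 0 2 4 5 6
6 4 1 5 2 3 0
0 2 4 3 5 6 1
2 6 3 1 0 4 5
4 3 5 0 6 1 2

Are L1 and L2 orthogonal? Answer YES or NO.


Form the n² = 49 superimposed pairs (L1[i][j], L2[i][j]), row by row (rows and columns indexed from 0):
row 0: (2,5) (3,0) (0,6) (5,4) (6,1) (4,2) (1,3)
row 1: (1,1) (6,5) (3,2) (4,6) (5,3) (2,0) (0,4)
row 2: (0,3) (5,1) (6,0) (2,2) (4,4) (1,5) (3,6)
row 3: (3,6) (4,4) (5,1) (1,5) (2,2) (0,3) (6,0)
row 4: (4,0) (0,2) (1,4) (6,3) (3,5) (5,6) (2,1)
row 5: (5,2) (1,6) (2,3) (3,1) (0,0) (6,4) (4,5)
row 6: (6,4) (2,3) (4,5) (0,0) (1,6) (3,1) (5,2)
Orthogonality requires all 49 pairs distinct.
But the pair (3,6) repeats: cell (2,6) has L1 = 3, L2 = 6, and cell (3,0) has L1 = 3, L2 = 6.
A repeated pair means some other pair never occurs (only 35 distinct pairs out of 49), so the squares are not orthogonal.
Conclusion: NO.

NO


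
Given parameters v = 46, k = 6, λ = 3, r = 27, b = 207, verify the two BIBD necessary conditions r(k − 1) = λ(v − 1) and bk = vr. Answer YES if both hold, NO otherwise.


Condition (i): r(k − 1) = 27·5 = 135; λ(v − 1) = 3·45 = 135. Match? YES.
Condition (ii): bk = 207·6 = 1242; vr = 46·27 = 1242. Match? YES.
Both conditions hold? YES.

YES


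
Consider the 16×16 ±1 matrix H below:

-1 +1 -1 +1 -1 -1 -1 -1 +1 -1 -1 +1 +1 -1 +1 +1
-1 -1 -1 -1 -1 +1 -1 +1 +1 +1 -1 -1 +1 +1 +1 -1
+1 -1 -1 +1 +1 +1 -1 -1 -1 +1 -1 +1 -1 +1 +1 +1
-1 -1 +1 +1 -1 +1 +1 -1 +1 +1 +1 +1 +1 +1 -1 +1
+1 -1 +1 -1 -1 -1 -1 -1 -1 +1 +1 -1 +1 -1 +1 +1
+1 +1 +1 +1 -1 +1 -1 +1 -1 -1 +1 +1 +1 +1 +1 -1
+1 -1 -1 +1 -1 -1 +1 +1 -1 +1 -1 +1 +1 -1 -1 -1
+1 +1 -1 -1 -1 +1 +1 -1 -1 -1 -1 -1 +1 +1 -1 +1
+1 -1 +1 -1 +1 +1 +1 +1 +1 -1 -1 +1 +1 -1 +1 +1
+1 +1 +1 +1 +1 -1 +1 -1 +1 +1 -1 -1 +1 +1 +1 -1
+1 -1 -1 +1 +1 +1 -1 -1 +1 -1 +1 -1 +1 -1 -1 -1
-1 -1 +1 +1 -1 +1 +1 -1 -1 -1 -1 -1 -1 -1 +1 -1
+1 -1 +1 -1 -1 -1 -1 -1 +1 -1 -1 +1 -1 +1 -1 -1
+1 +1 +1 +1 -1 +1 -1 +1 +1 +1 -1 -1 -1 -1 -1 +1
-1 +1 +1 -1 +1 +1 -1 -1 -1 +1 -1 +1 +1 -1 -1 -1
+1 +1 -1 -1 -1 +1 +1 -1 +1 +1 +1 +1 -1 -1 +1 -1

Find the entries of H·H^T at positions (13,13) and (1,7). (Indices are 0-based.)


Row 1 of H: [-1, -1, -1, -1, -1, 1, -1, 1, 1, 1, -1, -1, 1, 1, 1, -1].
Row 7 of H: [1, 1, -1, -1, -1, 1, 1, -1, -1, -1, -1, -1, 1, 1, -1, 1].
Row 13 of H: [1, 1, 1, 1, -1, 1, -1, 1, 1, 1, -1, -1, -1, -1, -1, 1].
(H·H^T)[13][13] = Σ_j H[13][j]·H[13][j] = (1)² + (1)² + (1)² + (1)² + (-1)² + (1)² + (-1)² + (1)² + (1)² + (1)² + (-1)² + (-1)² + (-1)² + (-1)² + (-1)² + (1)² = 1 + 1 + 1 + 1 + 1 + 1 + 1 + 1 + 1 + 1 + 1 + 1 + 1 + 1 + 1 + 1 = 16.
(H·H^T)[1][7] = Σ_j H[1][j]·H[7][j] = (-1)·(1) + (-1)·(1) + (-1)·(-1) + (-1)·(-1) + (-1)·(-1) + (1)·(1) + (-1)·(1) + (1)·(-1) + (1)·(-1) + (1)·(-1) + (-1)·(-1) + (-1)·(-1) + (1)·(1) + (1)·(1) + (1)·(-1) + (-1)·(1) = -1 + -1 + 1 + 1 + 1 + 1 + -1 + -1 + -1 + -1 + 1 + 1 + 1 + 1 + -1 + -1 = 0.
So rows 1 and 7 are orthogonal; the diagonal entry equals n = 16.

(13,13) entry = 16; (1,7) entry = 0.


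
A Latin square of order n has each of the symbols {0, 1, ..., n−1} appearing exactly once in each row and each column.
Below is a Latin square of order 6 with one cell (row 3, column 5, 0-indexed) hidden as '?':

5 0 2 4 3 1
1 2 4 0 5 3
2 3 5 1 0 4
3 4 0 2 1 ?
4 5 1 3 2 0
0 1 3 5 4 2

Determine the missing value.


Row 3 contains symbols [0, 1, 2, 3, 4] — missing [5].
Column 5 contains symbols [0, 1, 2, 3, 4] — missing [5].
The missing symbol must appear in both missing sets; intersection = [5].
Therefore the hidden value is 5.

Missing value = 5.


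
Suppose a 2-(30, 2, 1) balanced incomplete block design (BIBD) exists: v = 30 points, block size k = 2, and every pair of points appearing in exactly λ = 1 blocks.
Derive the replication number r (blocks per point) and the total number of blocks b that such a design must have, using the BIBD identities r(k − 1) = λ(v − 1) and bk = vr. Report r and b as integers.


Any 2-(v, k, λ) BIBD satisfies two necessary conditions:
  (i)  Each point sits in r blocks, and counting incidences through any fixed point gives r(k − 1) = λ(v − 1), so r = λ(v − 1)/(k − 1).
  (ii) Total incidences bk = vr, so b = vr/k.
Step 1: r = λ(v − 1)/(k − 1) = 1·(30 − 1)/(2 − 1) = 1·29/1 = 29/1 = 29.
Step 2: b = vr/k = 30·29/2 = 870/2 = 435.
Check integrality: r = 29 ∈ Z ✓, b = 435 ∈ Z ✓.
(These identities are necessary conditions: they determine r and b for any design with these parameters, but do not by themselves prove that one exists.)

r = 29, b = 435.


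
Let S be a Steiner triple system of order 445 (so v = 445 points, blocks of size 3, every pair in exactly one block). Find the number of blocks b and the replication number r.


An STS(v) is a 2-(v, 3, 1) BIBD: block size k = 3, λ = 1.
Replication: r(k − 1) = λ(v − 1) ⇒ r·2 = 445 − 1 = 444 ⇒ r = 222.
Block count: b = v(v − 1)/6 = 445·444/6 = 197580/6 = 32930.

r = 222, b = 32930.


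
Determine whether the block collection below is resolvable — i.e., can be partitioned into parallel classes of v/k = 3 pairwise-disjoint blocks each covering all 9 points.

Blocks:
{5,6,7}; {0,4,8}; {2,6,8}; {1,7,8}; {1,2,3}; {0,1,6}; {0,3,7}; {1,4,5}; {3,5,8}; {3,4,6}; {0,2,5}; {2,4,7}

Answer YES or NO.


v = 9, block size k = 3, number of blocks = 12.
For resolvability, blocks must partition into parallel classes of size v/k = 3.
Total blocks must therefore be a multiple of 3: 12 = 3·4 + 0 ⇒ divisible ✓.
Greedy packing gives 4 candidate class(es). Each should be a full parallel class (size 3, covers all 9 points).
  Class 1 (3 blocks): {5,6,7}; {0,4,8}; {1,2,3}. Points covered: [0, 1, 2, 3, 4, 5, 6, 7, 8].
  Class 2 (3 blocks): {2,6,8}; {0,3,7}; {1,4,5}. Points covered: [0, 1, 2, 3, 4, 5, 6, 7, 8].
  Class 3 (3 blocks): {1,7,8}; {3,4,6}; {0,2,5}. Points covered: [0, 1, 2, 3, 4, 5, 6, 7, 8].
  Class 4 (3 blocks): {0,1,6}; {3,5,8}; {2,4,7}. Points covered: [0, 1, 2, 3, 4, 5, 6, 7, 8].
All classes full (size 3)? YES. All classes cover every point? YES.
Resolvable? YES.

YES


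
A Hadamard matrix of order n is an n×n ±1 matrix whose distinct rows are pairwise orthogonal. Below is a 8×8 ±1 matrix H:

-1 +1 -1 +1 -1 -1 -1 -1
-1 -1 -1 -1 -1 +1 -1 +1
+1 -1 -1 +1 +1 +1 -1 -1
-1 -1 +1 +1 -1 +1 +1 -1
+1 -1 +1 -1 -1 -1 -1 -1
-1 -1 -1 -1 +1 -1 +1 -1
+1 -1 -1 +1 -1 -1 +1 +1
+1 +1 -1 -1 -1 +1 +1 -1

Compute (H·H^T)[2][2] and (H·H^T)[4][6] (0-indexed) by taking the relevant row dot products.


Row 2 of H: [1, -1, -1, 1, 1, 1, -1, -1].
Row 4 of H: [1, -1, 1, -1, -1, -1, -1, -1].
Row 6 of H: [1, -1, -1, 1, -1, -1, 1, 1].
(H·H^T)[2][2] = Σ_j H[2][j]·H[2][j] = (1)² + (-1)² + (-1)² + (1)² + (1)² + (1)² + (-1)² + (-1)² = 1 + 1 + 1 + 1 + 1 + 1 + 1 + 1 = 8.
(H·H^T)[4][6] = Σ_j H[4][j]·H[6][j] = (1)·(1) + (-1)·(-1) + (1)·(-1) + (-1)·(1) + (-1)·(-1) + (-1)·(-1) + (-1)·(1) + (-1)·(1) = 1 + 1 + -1 + -1 + 1 + 1 + -1 + -1 = 0.
So rows 4 and 6 are orthogonal; the diagonal entry equals n = 8.

(2,2) entry = 8; (4,6) entry = 0.


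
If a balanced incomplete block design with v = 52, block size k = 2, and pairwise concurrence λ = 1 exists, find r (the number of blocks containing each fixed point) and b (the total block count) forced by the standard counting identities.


Any 2-(v, k, λ) BIBD satisfies two necessary conditions:
  (i)  Each point sits in r blocks, and counting incidences through any fixed point gives r(k − 1) = λ(v − 1), so r = λ(v − 1)/(k − 1).
  (ii) Total incidences bk = vr, so b = vr/k.
Step 1: r = λ(v − 1)/(k − 1) = 1·(52 − 1)/(2 − 1) = 1·51/1 = 51/1 = 51.
Step 2: b = vr/k = 52·51/2 = 2652/2 = 1326.
Check integrality: r = 51 ∈ Z ✓, b = 1326 ∈ Z ✓.
(These identities are necessary conditions: they determine r and b for any design with these parameters, but do not by themselves prove that one exists.)

r = 51, b = 1326.


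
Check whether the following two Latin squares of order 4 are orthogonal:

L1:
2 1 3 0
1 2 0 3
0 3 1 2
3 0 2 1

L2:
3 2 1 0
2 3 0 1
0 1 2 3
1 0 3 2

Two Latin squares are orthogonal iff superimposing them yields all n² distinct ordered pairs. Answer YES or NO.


Form the n² = 16 superimposed pairs (L1[i][j], L2[i][j]), row by row (rows and columns indexed from 0):
row 0: (2,3) (1,2) (3,1) (0,0)
row 1: (1,2) (2,3) (0,0) (3,1)
row 2: (0,0) (3,1) (1,2) (2,3)
row 3: (3,1) (0,0) (2,3) (1,2)
Orthogonality requires all 16 pairs distinct.
But the pair (1,2) repeats: cell (0,1) has L1 = 1, L2 = 2, and cell (1,0) has L1 = 1, L2 = 2.
A repeated pair means some other pair never occurs (only 4 distinct pairs out of 16), so the squares are not orthogonal.
Conclusion: NO.

NO


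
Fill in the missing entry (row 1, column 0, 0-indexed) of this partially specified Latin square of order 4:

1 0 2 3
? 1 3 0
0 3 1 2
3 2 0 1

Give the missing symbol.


Row 1 contains symbols [0, 1, 3] — missing [2].
Column 0 contains symbols [0, 1, 3] — missing [2].
The missing symbol must appear in both missing sets; intersection = [2].
Therefore the hidden value is 2.

Missing value = 2.


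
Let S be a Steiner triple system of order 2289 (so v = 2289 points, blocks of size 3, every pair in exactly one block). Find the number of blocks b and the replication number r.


An STS(v) is a 2-(v, 3, 1) BIBD: block size k = 3, λ = 1.
Replication: r(k − 1) = λ(v − 1) ⇒ r·2 = 2289 − 1 = 2288 ⇒ r = 1144.
Block count: b = v(v − 1)/6 = 2289·2288/6 = 5237232/6 = 872872.
(Check via bk = vr: 872872·3 = 2618616 = 2289·1144 = 2618616 ✓.)

r = 1144, b = 872872.


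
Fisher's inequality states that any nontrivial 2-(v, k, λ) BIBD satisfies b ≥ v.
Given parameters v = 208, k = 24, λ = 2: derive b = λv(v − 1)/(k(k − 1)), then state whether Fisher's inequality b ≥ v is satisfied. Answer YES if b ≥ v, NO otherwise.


r = λ(v − 1)/(k − 1) = 2·207/23 = 18.
b = vr/k = 208·18/24 = 156.
Fisher's inequality: b ≥ v ⇔ 156 ≥ 208? NO.

NO


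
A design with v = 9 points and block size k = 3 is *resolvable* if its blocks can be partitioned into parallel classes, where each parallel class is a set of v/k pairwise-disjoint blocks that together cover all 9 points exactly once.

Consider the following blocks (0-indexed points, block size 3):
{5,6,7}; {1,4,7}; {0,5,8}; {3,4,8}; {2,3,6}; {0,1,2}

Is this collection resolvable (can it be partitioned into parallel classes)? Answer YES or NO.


v = 9, block size k = 3, number of blocks = 6.
For resolvability, blocks must partition into parallel classes of size v/k = 3.
Total blocks must therefore be a multiple of 3: 6 = 3·2 + 0 ⇒ divisible ✓.
Greedy packing gives 2 candidate class(es). Each should be a full parallel class (size 3, covers all 9 points).
  Class 1 (3 blocks): {5,6,7}; {3,4,8}; {0,1,2}. Points covered: [0, 1, 2, 3, 4, 5, 6, 7, 8].
  Class 2 (3 blocks): {1,4,7}; {0,5,8}; {2,3,6}. Points covered: [0, 1, 2, 3, 4, 5, 6, 7, 8].
All classes full (size 3)? YES. All classes cover every point? YES.
Resolvable? YES.

YES


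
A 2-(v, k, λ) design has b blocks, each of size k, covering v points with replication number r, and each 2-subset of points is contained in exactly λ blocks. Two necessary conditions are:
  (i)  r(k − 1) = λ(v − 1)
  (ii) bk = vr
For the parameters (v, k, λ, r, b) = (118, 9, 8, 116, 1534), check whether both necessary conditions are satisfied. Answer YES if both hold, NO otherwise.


Condition (i): r(k − 1) = 116·8 = 928; λ(v − 1) = 8·117 = 936. Match? NO.
Condition (ii): bk = 1534·9 = 13806; vr = 118·116 = 13688. Match? NO.
Both conditions hold? NO.

NO


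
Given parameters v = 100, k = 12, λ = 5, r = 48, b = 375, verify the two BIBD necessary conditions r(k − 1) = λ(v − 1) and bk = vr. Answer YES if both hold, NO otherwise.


Condition (i): r(k − 1) = 48·11 = 528; λ(v − 1) = 5·99 = 495. Match? NO.
Condition (ii): bk = 375·12 = 4500; vr = 100·48 = 4800. Match? NO.
Both conditions hold? NO.

NO


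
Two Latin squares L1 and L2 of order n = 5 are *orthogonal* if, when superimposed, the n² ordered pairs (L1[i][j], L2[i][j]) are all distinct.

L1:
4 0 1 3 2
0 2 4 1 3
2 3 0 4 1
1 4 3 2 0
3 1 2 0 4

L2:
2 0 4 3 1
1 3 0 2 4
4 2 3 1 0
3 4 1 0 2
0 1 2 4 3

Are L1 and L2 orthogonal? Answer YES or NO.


Form the n² = 25 superimposed pairs (L1[i][j], L2[i][j]), row by row (rows and columns indexed from 0):
row 0: (4,2) (0,0) (1,4) (3,3) (2,1)
row 1: (0,1) (2,3) (4,0) (1,2) (3,4)
row 2: (2,4) (3,2) (0,3) (4,1) (1,0)
row 3: (1,3) (4,4) (3,1) (2,0) (0,2)
row 4: (3,0) (1,1) (2,2) (0,4) (4,3)
Orthogonality requires all 25 pairs distinct.
Check by first coordinate: for each symbol s of L1, list the L2 entries in the n cells where L1 = s; they must all differ.
  L1 = 0: L2 entries (in reading order) 0, 1, 3, 2, 4 — all 5 distinct ✓
  L1 = 1: L2 entries (in reading order) 4, 2, 0, 3, 1 — all 5 distinct ✓
  L1 = 2: L2 entries (in reading order) 1, 3, 4, 0, 2 — all 5 distinct ✓
  L1 = 3: L2 entries (in reading order) 3, 4, 2, 1, 0 — all 5 distinct ✓
  L1 = 4: L2 entries (in reading order) 2, 0, 1, 4, 3 — all 5 distinct ✓
Every symbol of L1 meets every symbol of L2 exactly once, so all 25 pairs are distinct (25 of 25).
Conclusion: YES.

YES


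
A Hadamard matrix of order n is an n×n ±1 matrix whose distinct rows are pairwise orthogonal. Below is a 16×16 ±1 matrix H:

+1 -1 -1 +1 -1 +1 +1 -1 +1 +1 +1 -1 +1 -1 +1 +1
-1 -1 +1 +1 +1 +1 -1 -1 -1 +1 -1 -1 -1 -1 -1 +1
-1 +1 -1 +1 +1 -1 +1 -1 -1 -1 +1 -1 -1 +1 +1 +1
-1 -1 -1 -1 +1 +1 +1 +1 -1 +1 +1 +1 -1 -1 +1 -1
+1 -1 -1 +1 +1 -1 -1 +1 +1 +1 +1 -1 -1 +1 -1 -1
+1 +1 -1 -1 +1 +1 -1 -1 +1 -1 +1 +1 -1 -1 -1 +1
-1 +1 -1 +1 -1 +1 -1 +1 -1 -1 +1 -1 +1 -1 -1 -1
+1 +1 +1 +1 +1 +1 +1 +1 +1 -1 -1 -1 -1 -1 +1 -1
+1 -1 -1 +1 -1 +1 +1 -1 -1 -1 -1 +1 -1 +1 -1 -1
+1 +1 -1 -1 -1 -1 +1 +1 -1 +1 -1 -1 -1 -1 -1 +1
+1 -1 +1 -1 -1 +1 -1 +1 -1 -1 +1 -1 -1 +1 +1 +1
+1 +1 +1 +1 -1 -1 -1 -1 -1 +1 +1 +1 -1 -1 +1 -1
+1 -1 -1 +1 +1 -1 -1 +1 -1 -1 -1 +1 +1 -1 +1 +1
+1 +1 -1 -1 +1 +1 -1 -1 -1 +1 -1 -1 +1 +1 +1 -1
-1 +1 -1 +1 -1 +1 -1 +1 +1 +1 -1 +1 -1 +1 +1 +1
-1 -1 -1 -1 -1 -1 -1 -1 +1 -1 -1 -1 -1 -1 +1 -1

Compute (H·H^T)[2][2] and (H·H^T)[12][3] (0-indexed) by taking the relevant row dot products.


Row 2 of H: [-1, 1, -1, 1, 1, -1, 1, -1, -1, -1, 1, -1, -1, 1, 1, 1].
Row 3 of H: [-1, -1, -1, -1, 1, 1, 1, 1, -1, 1, 1, 1, -1, -1, 1, -1].
Row 12 of H: [1, -1, -1, 1, 1, -1, -1, 1, -1, -1, -1, 1, 1, -1, 1, 1].
(H·H^T)[2][2] = Σ_j H[2][j]·H[2][j] = (-1)² + (1)² + (-1)² + (1)² + (1)² + (-1)² + (1)² + (-1)² + (-1)² + (-1)² + (1)² + (-1)² + (-1)² + (1)² + (1)² + (1)² = 1 + 1 + 1 + 1 + 1 + 1 + 1 + 1 + 1 + 1 + 1 + 1 + 1 + 1 + 1 + 1 = 16.
(H·H^T)[12][3] = Σ_j H[12][j]·H[3][j] = (1)·(-1) + (-1)·(-1) + (-1)·(-1) + (1)·(-1) + (1)·(1) + (-1)·(1) + (-1)·(1) + (1)·(1) + (-1)·(-1) + (-1)·(1) + (-1)·(1) + (1)·(1) + (1)·(-1) + (-1)·(-1) + (1)·(1) + (1)·(-1) = -1 + 1 + 1 + -1 + 1 + -1 + -1 + 1 + 1 + -1 + -1 + 1 + -1 + 1 + 1 + -1 = 0.
So rows 12 and 3 are orthogonal; the diagonal entry equals n = 16.

(2,2) entry = 16; (12,3) entry = 0.


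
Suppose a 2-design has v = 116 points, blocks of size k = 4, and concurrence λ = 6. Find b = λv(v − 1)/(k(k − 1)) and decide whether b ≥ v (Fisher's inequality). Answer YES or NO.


r = λ(v − 1)/(k − 1) = 6·115/3 = 230.
b = vr/k = 116·230/4 = 6670.
Fisher's inequality: b ≥ v ⇔ 6670 ≥ 116? YES.

YES


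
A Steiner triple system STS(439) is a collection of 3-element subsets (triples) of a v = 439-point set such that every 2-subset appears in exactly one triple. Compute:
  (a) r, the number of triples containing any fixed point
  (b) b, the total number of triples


An STS(v) is a 2-(v, 3, 1) BIBD: block size k = 3, λ = 1.
Replication: r(k − 1) = λ(v − 1) ⇒ r·2 = 439 − 1 = 438 ⇒ r = 219.
Block count: bk = vr ⇒ b·3 = 439·219 = 96141 ⇒ b = 32047.

r = 219, b = 32047.


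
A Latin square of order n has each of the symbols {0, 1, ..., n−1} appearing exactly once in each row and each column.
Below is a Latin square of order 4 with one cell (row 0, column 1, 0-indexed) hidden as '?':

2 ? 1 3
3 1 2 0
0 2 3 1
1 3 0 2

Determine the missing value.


Row 0 contains symbols [1, 2, 3] — missing [0].
Column 1 contains symbols [1, 2, 3] — missing [0].
The missing symbol must appear in both missing sets; intersection = [0].
Therefore the hidden value is 0.

Missing value = 0.


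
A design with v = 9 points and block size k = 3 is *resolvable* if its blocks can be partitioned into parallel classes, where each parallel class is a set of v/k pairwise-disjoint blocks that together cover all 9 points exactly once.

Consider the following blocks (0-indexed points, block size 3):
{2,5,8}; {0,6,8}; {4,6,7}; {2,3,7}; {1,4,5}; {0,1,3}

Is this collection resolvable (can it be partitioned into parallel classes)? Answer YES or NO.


v = 9, block size k = 3, number of blocks = 6.
For resolvability, blocks must partition into parallel classes of size v/k = 3.
Total blocks must therefore be a multiple of 3: 6 = 3·2 + 0 ⇒ divisible ✓.
Greedy packing gives 2 candidate class(es). Each should be a full parallel class (size 3, covers all 9 points).
  Class 1 (3 blocks): {2,5,8}; {4,6,7}; {0,1,3}. Points covered: [0, 1, 2, 3, 4, 5, 6, 7, 8].
  Class 2 (3 blocks): {0,6,8}; {2,3,7}; {1,4,5}. Points covered: [0, 1, 2, 3, 4, 5, 6, 7, 8].
All classes full (size 3)? YES. All classes cover every point? YES.
Resolvable? YES.

YES


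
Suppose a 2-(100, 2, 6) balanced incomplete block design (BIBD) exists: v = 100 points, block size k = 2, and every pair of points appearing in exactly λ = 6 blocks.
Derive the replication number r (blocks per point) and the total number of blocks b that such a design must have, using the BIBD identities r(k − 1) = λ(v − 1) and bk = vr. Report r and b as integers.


Any 2-(v, k, λ) BIBD satisfies two necessary conditions:
  (i)  Each point sits in r blocks, and counting incidences through any fixed point gives r(k − 1) = λ(v − 1), so r = λ(v − 1)/(k − 1).
  (ii) Total incidences bk = vr, so b = vr/k.
Step 1: r = λ(v − 1)/(k − 1) = 6·(100 − 1)/(2 − 1) = 6·99/1 = 594/1 = 594.
Step 2: b = vr/k = 100·594/2 = 59400/2 = 29700.
Check integrality: r = 594 ∈ Z ✓, b = 29700 ∈ Z ✓.
(These identities are necessary conditions: they determine r and b for any design with these parameters, but do not by themselves prove that one exists.)

r = 594, b = 29700.


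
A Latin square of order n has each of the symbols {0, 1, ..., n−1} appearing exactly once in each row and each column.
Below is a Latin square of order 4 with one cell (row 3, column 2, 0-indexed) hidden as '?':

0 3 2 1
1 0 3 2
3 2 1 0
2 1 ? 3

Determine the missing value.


Row 3 contains symbols [1, 2, 3] — missing [0].
Column 2 contains symbols [1, 2, 3] — missing [0].
The missing symbol must appear in both missing sets; intersection = [0].
Therefore the hidden value is 0.

Missing value = 0.


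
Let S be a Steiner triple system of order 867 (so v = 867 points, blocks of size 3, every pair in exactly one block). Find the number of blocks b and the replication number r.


An STS(v) is a 2-(v, 3, 1) BIBD: block size k = 3, λ = 1.
Replication: r(k − 1) = λ(v − 1) ⇒ r·2 = 867 − 1 = 866 ⇒ r = 433.
Block count: b = v(v − 1)/6 = 867·866/6 = 750822/6 = 125137.
(Check via bk = vr: 125137·3 = 375411 = 867·433 = 375411 ✓.)

r = 433, b = 125137.


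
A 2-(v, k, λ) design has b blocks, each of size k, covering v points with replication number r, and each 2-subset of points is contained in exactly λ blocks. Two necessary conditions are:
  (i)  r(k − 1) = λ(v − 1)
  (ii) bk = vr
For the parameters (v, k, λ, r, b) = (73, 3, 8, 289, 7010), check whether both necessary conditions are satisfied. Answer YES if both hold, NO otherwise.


Condition (i): r(k − 1) = 289·2 = 578; λ(v − 1) = 8·72 = 576. Match? NO.
Condition (ii): bk = 7010·3 = 21030; vr = 73·289 = 21097. Match? NO.
Both conditions hold? NO.

NO


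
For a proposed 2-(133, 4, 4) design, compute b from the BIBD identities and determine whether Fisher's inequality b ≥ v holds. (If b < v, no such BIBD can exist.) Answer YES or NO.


b = λv(v − 1)/(k(k − 1)) = 4·133·132/(4·3) = 70224/12 = 5852.
Compare with v = 133: b ≥ v, so Fisher's inequality holds.

YES


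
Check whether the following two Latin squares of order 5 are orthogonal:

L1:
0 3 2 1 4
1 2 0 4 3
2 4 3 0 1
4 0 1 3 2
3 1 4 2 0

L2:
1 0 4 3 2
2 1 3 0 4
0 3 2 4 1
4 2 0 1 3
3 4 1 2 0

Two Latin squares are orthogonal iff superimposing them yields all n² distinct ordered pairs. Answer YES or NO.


Form the n² = 25 superimposed pairs (L1[i][j], L2[i][j]), row by row (rows and columns indexed from 0):
row 0: (0,1) (3,0) (2,4) (1,3) (4,2)
row 1: (1,2) (2,1) (0,3) (4,0) (3,4)
row 2: (2,0) (4,3) (3,2) (0,4) (1,1)
row 3: (4,4) (0,2) (1,0) (3,1) (2,3)
row 4: (3,3) (1,4) (4,1) (2,2) (0,0)
Orthogonality requires all 25 pairs distinct.
Check by first coordinate: for each symbol s of L1, list the L2 entries in the n cells where L1 = s; they must all differ.
  L1 = 0: L2 entries (in reading order) 1, 3, 4, 2, 0 — all 5 distinct ✓
  L1 = 1: L2 entries (in reading order) 3, 2, 1, 0, 4 — all 5 distinct ✓
  L1 = 2: L2 entries (in reading order) 4, 1, 0, 3, 2 — all 5 distinct ✓
  L1 = 3: L2 entries (in reading order) 0, 4, 2, 1, 3 — all 5 distinct ✓
  L1 = 4: L2 entries (in reading order) 2, 0, 3, 4, 1 — all 5 distinct ✓
Every symbol of L1 meets every symbol of L2 exactly once, so all 25 pairs are distinct (25 of 25).
Conclusion: YES.

YES


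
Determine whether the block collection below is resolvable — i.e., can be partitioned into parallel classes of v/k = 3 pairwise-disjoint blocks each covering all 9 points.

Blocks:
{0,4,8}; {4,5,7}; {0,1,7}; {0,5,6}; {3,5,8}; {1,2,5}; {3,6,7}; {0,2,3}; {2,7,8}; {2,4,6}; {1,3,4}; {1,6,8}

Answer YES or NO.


v = 9, block size k = 3, number of blocks = 12.
For resolvability, blocks must partition into parallel classes of size v/k = 3.
Total blocks must therefore be a multiple of 3: 12 = 3·4 + 0 ⇒ divisible ✓.
Greedy packing gives 4 candidate class(es). Each should be a full parallel class (size 3, covers all 9 points).
  Class 1 (3 blocks): {0,4,8}; {1,2,5}; {3,6,7}. Points covered: [0, 1, 2, 3, 4, 5, 6, 7, 8].
  Class 2 (3 blocks): {4,5,7}; {0,2,3}; {1,6,8}. Points covered: [0, 1, 2, 3, 4, 5, 6, 7, 8].
  Class 3 (3 blocks): {0,1,7}; {3,5,8}; {2,4,6}. Points covered: [0, 1, 2, 3, 4, 5, 6, 7, 8].
  Class 4 (3 blocks): {0,5,6}; {2,7,8}; {1,3,4}. Points covered: [0, 1, 2, 3, 4, 5, 6, 7, 8].
All classes full (size 3)? YES. All classes cover every point? YES.
Resolvable? YES.

YES


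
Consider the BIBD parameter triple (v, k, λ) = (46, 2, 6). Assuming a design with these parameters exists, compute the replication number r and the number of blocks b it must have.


Any 2-(v, k, λ) BIBD satisfies two necessary conditions:
  (i)  Each point sits in r blocks, and counting incidences through any fixed point gives r(k − 1) = λ(v − 1), so r = λ(v − 1)/(k − 1).
  (ii) Total incidences bk = vr, so b = vr/k.
Step 1: r = λ(v − 1)/(k − 1) = 6·(46 − 1)/(2 − 1) = 6·45/1 = 270/1 = 270.
Step 2: b = vr/k = 46·270/2 = 12420/2 = 6210.
Check integrality: r = 270 ∈ Z ✓, b = 6210 ∈ Z ✓.
(These identities are necessary conditions: they determine r and b for any design with these parameters, but do not by themselves prove that one exists.)

r = 270, b = 6210.


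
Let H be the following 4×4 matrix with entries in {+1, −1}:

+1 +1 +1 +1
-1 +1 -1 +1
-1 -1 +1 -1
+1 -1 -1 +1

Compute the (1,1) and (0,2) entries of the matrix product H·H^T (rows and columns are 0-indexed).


Row 0 of H: [1, 1, 1, 1].
Row 1 of H: [-1, 1, -1, 1].
Row 2 of H: [-1, -1, 1, -1].
(H·H^T)[1][1] = Σ_j H[1][j]·H[1][j] = (-1)² + (1)² + (-1)² + (1)² = 1 + 1 + 1 + 1 = 4.
(H·H^T)[0][2] = Σ_j H[0][j]·H[2][j] = (1)·(-1) + (1)·(-1) + (1)·(1) + (1)·(-1) = -1 + -1 + 1 + -1 = -2.
Rows 0 and 2 are not orthogonal (dot product = -2 ≠ 0), so H is not a Hadamard matrix.

(1,1) entry = 4; (0,2) entry = -2.


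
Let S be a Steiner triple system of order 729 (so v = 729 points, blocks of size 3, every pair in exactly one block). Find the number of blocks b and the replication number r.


An STS(v) is a 2-(v, 3, 1) BIBD: block size k = 3, λ = 1.
Replication: r(k − 1) = λ(v − 1) ⇒ r·2 = 729 − 1 = 728 ⇒ r = 364.
Block count: b = v(v − 1)/6 = 729·728/6 = 530712/6 = 88452.
(Check via bk = vr: 88452·3 = 265356 = 729·364 = 265356 ✓.)

r = 364, b = 88452.


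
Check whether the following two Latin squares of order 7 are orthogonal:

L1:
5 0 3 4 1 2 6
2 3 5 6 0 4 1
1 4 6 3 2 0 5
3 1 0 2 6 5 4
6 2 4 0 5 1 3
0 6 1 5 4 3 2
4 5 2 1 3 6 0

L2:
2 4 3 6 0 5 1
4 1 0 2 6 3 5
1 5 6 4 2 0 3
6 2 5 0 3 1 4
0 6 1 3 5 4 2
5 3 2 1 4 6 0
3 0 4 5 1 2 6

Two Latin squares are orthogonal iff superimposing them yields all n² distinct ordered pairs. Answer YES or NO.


Form the n² = 49 superimposed pairs (L1[i][j], L2[i][j]), row by row (rows and columns indexed from 0):
row 0: (5,2) (0,4) (3,3) (4,6) (1,0) (2,5) (6,1)
row 1: (2,4) (3,1) (5,0) (6,2) (0,6) (4,3) (1,5)
row 2: (1,1) (4,5) (6,6) (3,4) (2,2) (0,0) (5,3)
row 3: (3,6) (1,2) (0,5) (2,0) (6,3) (5,1) (4,4)
row 4: (6,0) (2,6) (4,1) (0,3) (5,5) (1,4) (3,2)
row 5: (0,5) (6,3) (1,2) (5,1) (4,4) (3,6) (2,0)
row 6: (4,3) (5,0) (2,4) (1,5) (3,1) (6,2) (0,6)
Orthogonality requires all 49 pairs distinct.
But the pair (0,5) repeats: cell (3,2) has L1 = 0, L2 = 5, and cell (5,0) has L1 = 0, L2 = 5.
A repeated pair means some other pair never occurs (only 35 distinct pairs out of 49), so the squares are not orthogonal.
Conclusion: NO.

NO


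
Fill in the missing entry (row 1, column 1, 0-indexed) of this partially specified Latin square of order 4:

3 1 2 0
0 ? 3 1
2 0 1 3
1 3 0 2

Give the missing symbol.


Row 1 contains symbols [0, 1, 3] — missing [2].
Column 1 contains symbols [0, 1, 3] — missing [2].
The missing symbol must appear in both missing sets; intersection = [2].
Therefore the hidden value is 2.

Missing value = 2.


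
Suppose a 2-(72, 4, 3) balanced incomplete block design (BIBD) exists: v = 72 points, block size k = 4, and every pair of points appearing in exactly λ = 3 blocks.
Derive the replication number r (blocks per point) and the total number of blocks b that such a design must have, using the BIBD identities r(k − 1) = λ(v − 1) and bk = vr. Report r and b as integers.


Any 2-(v, k, λ) BIBD satisfies two necessary conditions:
  (i)  Each point sits in r blocks, and counting incidences through any fixed point gives r(k − 1) = λ(v − 1), so r = λ(v − 1)/(k − 1).
  (ii) Total incidences bk = vr, so b = vr/k.
Step 1: r = λ(v − 1)/(k − 1) = 3·(72 − 1)/(4 − 1) = 3·71/3 = 213/3 = 71.
Step 2: b = vr/k = 72·71/4 = 5112/4 = 1278.
Check integrality: r = 71 ∈ Z ✓, b = 1278 ∈ Z ✓.
(These identities are necessary conditions: they determine r and b for any design with these parameters, but do not by themselves prove that one exists.)

r = 71, b = 1278.


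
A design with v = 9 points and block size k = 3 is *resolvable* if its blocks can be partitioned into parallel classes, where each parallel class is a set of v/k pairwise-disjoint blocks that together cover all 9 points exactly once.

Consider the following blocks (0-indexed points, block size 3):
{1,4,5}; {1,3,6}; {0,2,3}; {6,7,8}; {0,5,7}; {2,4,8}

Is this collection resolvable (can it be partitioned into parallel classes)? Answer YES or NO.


v = 9, block size k = 3, number of blocks = 6.
For resolvability, blocks must partition into parallel classes of size v/k = 3.
Total blocks must therefore be a multiple of 3: 6 = 3·2 + 0 ⇒ divisible ✓.
Greedy packing gives 2 candidate class(es). Each should be a full parallel class (size 3, covers all 9 points).
  Class 1 (3 blocks): {1,4,5}; {0,2,3}; {6,7,8}. Points covered: [0, 1, 2, 3, 4, 5, 6, 7, 8].
  Class 2 (3 blocks): {1,3,6}; {0,5,7}; {2,4,8}. Points covered: [0, 1, 2, 3, 4, 5, 6, 7, 8].
All classes full (size 3)? YES. All classes cover every point? YES.
Resolvable? YES.

YES


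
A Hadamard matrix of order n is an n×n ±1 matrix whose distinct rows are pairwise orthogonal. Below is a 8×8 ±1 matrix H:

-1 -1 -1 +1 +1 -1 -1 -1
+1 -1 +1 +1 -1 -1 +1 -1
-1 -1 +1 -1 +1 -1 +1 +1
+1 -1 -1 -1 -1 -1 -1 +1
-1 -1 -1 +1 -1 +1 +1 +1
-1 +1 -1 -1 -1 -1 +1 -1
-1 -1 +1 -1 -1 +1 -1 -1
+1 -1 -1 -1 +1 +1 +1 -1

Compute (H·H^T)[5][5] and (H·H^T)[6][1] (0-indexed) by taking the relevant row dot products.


Row 1 of H: [1, -1, 1, 1, -1, -1, 1, -1].
Row 5 of H: [-1, 1, -1, -1, -1, -1, 1, -1].
Row 6 of H: [-1, -1, 1, -1, -1, 1, -1, -1].
(H·H^T)[5][5] = Σ_j H[5][j]·H[5][j] = (-1)² + (1)² + (-1)² + (-1)² + (-1)² + (-1)² + (1)² + (-1)² = 1 + 1 + 1 + 1 + 1 + 1 + 1 + 1 = 8.
(H·H^T)[6][1] = Σ_j H[6][j]·H[1][j] = (-1)·(1) + (-1)·(-1) + (1)·(1) + (-1)·(1) + (-1)·(-1) + (1)·(-1) + (-1)·(1) + (-1)·(-1) = -1 + 1 + 1 + -1 + 1 + -1 + -1 + 1 = 0.
So rows 6 and 1 are orthogonal; the diagonal entry equals n = 8.

(5,5) entry = 8; (6,1) entry = 0.


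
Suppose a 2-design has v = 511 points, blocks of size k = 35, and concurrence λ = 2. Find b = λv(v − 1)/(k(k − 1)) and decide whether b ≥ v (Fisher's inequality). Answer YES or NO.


b = λv(v − 1)/(k(k − 1)) = 2·511·510/(35·34) = 521220/1190 = 438.
Compare with v = 511: b < v, so Fisher's inequality fails.

NO


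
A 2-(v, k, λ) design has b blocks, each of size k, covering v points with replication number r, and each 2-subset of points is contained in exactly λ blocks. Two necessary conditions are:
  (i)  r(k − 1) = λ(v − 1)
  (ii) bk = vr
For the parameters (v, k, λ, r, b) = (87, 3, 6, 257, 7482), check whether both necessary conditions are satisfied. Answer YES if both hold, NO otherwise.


Condition (i): r(k − 1) = 257·2 = 514; λ(v − 1) = 6·86 = 516. Match? NO.
Condition (ii): bk = 7482·3 = 22446; vr = 87·257 = 22359. Match? NO.
Both conditions hold? NO.

NO


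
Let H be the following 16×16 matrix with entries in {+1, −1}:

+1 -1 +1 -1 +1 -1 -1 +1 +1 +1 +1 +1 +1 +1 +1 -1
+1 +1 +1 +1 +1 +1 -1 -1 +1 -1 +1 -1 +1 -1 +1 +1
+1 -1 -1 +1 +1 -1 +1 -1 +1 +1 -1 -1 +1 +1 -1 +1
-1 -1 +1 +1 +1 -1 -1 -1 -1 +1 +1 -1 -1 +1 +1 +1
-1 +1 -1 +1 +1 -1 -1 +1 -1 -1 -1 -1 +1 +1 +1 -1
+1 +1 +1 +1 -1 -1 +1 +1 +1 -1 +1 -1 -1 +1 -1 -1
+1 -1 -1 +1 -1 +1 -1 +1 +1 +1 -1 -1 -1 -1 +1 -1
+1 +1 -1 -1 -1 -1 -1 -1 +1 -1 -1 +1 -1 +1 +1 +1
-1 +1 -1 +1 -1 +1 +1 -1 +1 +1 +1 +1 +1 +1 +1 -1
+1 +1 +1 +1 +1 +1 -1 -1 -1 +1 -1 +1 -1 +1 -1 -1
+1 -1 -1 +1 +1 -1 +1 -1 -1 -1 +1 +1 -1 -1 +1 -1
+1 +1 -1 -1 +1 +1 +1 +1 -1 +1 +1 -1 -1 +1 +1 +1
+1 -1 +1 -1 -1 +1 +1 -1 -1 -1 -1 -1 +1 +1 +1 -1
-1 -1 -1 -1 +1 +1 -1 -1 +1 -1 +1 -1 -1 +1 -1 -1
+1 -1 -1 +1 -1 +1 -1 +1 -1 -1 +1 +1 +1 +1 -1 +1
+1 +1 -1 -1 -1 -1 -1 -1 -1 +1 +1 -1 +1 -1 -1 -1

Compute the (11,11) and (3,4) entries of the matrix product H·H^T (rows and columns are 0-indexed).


Row 3 of H: [-1, -1, 1, 1, 1, -1, -1, -1, -1, 1, 1, -1, -1, 1, 1, 1].
Row 4 of H: [-1, 1, -1, 1, 1, -1, -1, 1, -1, -1, -1, -1, 1, 1, 1, -1].
Row 11 of H: [1, 1, -1, -1, 1, 1, 1, 1, -1, 1, 1, -1, -1, 1, 1, 1].
(H·H^T)[11][11] = Σ_j H[11][j]·H[11][j] = (1)² + (1)² + (-1)² + (-1)² + (1)² + (1)² + (1)² + (1)² + (-1)² + (1)² + (1)² + (-1)² + (-1)² + (1)² + (1)² + (1)² = 1 + 1 + 1 + 1 + 1 + 1 + 1 + 1 + 1 + 1 + 1 + 1 + 1 + 1 + 1 + 1 = 16.
(H·H^T)[3][4] = Σ_j H[3][j]·H[4][j] = (-1)·(-1) + (-1)·(1) + (1)·(-1) + (1)·(1) + (1)·(1) + (-1)·(-1) + (-1)·(-1) + (-1)·(1) + (-1)·(-1) + (1)·(-1) + (1)·(-1) + (-1)·(-1) + (-1)·(1) + (1)·(1) + (1)·(1) + (1)·(-1) = 1 + -1 + -1 + 1 + 1 + 1 + 1 + -1 + 1 + -1 + -1 + 1 + -1 + 1 + 1 + -1 = 2.
Rows 3 and 4 are not orthogonal (dot product = 2 ≠ 0), so H is not a Hadamard matrix.

(11,11) entry = 16; (3,4) entry = 2.
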